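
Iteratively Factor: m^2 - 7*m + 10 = (m - 2)*(m - 5)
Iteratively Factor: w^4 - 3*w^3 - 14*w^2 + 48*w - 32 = (w - 1)*(w^3 - 2*w^2 - 16*w + 32) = (w - 2)*(w - 1)*(w^2 - 16) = (w - 4)*(w - 2)*(w - 1)*(w + 4)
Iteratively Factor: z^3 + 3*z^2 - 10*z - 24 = (z - 3)*(z^2 + 6*z + 8) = (z - 3)*(z + 4)*(z + 2)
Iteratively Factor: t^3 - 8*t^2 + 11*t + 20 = (t - 4)*(t^2 - 4*t - 5) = (t - 4)*(t + 1)*(t - 5)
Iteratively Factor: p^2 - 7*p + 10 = (p - 2)*(p - 5)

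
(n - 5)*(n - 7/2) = n^2 - 17*n/2 + 35/2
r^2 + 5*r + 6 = (r + 2)*(r + 3)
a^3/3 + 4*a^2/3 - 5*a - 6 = (a/3 + 1/3)*(a - 3)*(a + 6)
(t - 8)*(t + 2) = t^2 - 6*t - 16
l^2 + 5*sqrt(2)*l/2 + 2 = (l + sqrt(2)/2)*(l + 2*sqrt(2))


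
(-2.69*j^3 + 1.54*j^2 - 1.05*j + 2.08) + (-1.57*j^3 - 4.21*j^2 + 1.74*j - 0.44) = -4.26*j^3 - 2.67*j^2 + 0.69*j + 1.64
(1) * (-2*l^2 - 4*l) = -2*l^2 - 4*l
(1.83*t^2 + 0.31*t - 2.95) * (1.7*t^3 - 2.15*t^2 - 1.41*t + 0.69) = 3.111*t^5 - 3.4075*t^4 - 8.2618*t^3 + 7.1681*t^2 + 4.3734*t - 2.0355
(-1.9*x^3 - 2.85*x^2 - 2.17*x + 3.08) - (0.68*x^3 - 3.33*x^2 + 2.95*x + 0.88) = -2.58*x^3 + 0.48*x^2 - 5.12*x + 2.2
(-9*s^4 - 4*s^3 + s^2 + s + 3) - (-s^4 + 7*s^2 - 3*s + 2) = -8*s^4 - 4*s^3 - 6*s^2 + 4*s + 1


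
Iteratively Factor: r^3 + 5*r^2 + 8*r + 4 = (r + 1)*(r^2 + 4*r + 4) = (r + 1)*(r + 2)*(r + 2)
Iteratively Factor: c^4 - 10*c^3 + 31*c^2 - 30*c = (c - 3)*(c^3 - 7*c^2 + 10*c) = c*(c - 3)*(c^2 - 7*c + 10) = c*(c - 3)*(c - 2)*(c - 5)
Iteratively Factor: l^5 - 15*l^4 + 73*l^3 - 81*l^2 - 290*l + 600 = (l - 5)*(l^4 - 10*l^3 + 23*l^2 + 34*l - 120) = (l - 5)*(l - 4)*(l^3 - 6*l^2 - l + 30) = (l - 5)*(l - 4)*(l - 3)*(l^2 - 3*l - 10) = (l - 5)^2*(l - 4)*(l - 3)*(l + 2)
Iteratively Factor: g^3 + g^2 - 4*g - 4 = (g + 2)*(g^2 - g - 2) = (g + 1)*(g + 2)*(g - 2)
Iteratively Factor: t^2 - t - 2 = (t + 1)*(t - 2)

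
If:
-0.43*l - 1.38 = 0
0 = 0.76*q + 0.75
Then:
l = -3.21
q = -0.99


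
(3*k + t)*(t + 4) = 3*k*t + 12*k + t^2 + 4*t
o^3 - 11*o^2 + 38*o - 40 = (o - 5)*(o - 4)*(o - 2)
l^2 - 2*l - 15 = (l - 5)*(l + 3)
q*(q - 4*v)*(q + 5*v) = q^3 + q^2*v - 20*q*v^2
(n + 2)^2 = n^2 + 4*n + 4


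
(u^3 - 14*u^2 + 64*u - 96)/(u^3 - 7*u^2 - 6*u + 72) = (u - 4)/(u + 3)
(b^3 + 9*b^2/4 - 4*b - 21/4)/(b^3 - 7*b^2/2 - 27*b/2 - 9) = (4*b^2 + 5*b - 21)/(2*(2*b^2 - 9*b - 18))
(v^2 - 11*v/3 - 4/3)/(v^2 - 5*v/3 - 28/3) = (3*v + 1)/(3*v + 7)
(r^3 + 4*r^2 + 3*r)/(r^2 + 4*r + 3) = r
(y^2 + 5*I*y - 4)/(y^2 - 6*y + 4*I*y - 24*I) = (y + I)/(y - 6)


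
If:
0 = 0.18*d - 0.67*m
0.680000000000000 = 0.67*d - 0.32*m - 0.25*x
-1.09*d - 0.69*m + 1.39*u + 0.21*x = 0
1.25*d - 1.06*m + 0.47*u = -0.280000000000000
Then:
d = -0.38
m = -0.10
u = 0.19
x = -3.62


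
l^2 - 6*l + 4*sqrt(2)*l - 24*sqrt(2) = (l - 6)*(l + 4*sqrt(2))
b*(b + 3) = b^2 + 3*b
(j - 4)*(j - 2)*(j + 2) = j^3 - 4*j^2 - 4*j + 16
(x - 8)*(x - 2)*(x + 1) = x^3 - 9*x^2 + 6*x + 16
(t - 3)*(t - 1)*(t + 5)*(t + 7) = t^4 + 8*t^3 - 10*t^2 - 104*t + 105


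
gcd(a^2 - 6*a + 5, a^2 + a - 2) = a - 1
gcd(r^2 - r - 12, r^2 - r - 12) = r^2 - r - 12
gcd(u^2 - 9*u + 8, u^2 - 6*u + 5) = u - 1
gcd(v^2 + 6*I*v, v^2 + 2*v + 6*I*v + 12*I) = v + 6*I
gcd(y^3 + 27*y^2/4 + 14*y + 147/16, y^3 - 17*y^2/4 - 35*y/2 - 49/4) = y + 7/4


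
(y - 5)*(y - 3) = y^2 - 8*y + 15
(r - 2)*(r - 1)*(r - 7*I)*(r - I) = r^4 - 3*r^3 - 8*I*r^3 - 5*r^2 + 24*I*r^2 + 21*r - 16*I*r - 14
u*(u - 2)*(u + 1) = u^3 - u^2 - 2*u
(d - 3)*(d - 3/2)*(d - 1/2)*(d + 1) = d^4 - 4*d^3 + 7*d^2/4 + 9*d/2 - 9/4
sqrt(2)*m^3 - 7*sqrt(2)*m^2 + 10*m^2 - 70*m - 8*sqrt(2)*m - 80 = (m - 8)*(m + 5*sqrt(2))*(sqrt(2)*m + sqrt(2))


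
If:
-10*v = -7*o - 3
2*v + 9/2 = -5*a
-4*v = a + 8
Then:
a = -1/9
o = -409/126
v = -71/36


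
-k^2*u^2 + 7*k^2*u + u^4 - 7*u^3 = u*(-k + u)*(k + u)*(u - 7)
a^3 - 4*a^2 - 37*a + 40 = (a - 8)*(a - 1)*(a + 5)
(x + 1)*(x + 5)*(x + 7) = x^3 + 13*x^2 + 47*x + 35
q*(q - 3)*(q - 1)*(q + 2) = q^4 - 2*q^3 - 5*q^2 + 6*q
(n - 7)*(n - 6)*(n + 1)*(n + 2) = n^4 - 10*n^3 + 5*n^2 + 100*n + 84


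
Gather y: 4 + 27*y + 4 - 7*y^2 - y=-7*y^2 + 26*y + 8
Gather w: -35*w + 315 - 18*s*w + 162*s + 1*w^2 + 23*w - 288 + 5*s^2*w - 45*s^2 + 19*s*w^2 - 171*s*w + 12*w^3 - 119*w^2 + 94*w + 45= -45*s^2 + 162*s + 12*w^3 + w^2*(19*s - 118) + w*(5*s^2 - 189*s + 82) + 72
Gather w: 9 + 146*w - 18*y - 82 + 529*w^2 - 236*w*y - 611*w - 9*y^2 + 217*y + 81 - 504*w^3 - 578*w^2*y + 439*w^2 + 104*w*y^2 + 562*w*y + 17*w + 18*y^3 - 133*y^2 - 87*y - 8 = -504*w^3 + w^2*(968 - 578*y) + w*(104*y^2 + 326*y - 448) + 18*y^3 - 142*y^2 + 112*y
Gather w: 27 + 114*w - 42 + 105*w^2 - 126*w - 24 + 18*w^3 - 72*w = 18*w^3 + 105*w^2 - 84*w - 39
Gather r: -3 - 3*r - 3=-3*r - 6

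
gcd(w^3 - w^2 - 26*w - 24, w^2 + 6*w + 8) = w + 4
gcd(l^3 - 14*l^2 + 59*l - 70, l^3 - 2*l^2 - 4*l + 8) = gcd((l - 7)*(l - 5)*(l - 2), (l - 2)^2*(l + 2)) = l - 2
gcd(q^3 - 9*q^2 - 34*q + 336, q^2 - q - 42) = q^2 - q - 42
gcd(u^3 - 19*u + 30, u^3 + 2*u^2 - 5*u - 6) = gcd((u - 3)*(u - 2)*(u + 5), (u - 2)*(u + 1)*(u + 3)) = u - 2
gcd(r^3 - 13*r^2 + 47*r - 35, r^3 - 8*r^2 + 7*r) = r^2 - 8*r + 7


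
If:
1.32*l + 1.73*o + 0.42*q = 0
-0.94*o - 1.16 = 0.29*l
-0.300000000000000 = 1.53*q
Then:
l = 2.82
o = -2.10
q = -0.20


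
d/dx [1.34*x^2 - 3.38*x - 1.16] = 2.68*x - 3.38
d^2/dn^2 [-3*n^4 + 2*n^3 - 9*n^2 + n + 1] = -36*n^2 + 12*n - 18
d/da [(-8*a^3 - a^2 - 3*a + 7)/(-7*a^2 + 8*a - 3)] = (56*a^4 - 128*a^3 + 43*a^2 + 104*a - 47)/(49*a^4 - 112*a^3 + 106*a^2 - 48*a + 9)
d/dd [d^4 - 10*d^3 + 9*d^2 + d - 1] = 4*d^3 - 30*d^2 + 18*d + 1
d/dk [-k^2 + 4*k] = 4 - 2*k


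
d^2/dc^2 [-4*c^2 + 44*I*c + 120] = -8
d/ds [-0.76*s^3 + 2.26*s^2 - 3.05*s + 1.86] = -2.28*s^2 + 4.52*s - 3.05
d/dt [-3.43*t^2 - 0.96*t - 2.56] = -6.86*t - 0.96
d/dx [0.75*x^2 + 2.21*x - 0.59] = 1.5*x + 2.21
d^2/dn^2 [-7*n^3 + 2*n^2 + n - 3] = 4 - 42*n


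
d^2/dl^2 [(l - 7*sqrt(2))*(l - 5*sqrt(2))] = 2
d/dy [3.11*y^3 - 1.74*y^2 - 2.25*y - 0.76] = 9.33*y^2 - 3.48*y - 2.25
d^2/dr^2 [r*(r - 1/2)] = 2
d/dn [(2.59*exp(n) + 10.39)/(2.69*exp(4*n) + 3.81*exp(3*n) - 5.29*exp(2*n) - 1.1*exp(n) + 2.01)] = (-20.9013*exp(4*n) - 131.5322*exp(3*n) - 105.0566*exp(2*n) + 109.9262*exp(n) + 16.6349)*exp(n)/(7.2361*exp(8*n) + 20.4978*exp(7*n) - 13.9441*exp(6*n) - 46.2278*exp(5*n) + 30.4159*exp(4*n) + 26.9542*exp(3*n) - 20.0558*exp(2*n) - 4.422*exp(n) + 4.0401)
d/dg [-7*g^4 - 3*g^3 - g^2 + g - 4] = -28*g^3 - 9*g^2 - 2*g + 1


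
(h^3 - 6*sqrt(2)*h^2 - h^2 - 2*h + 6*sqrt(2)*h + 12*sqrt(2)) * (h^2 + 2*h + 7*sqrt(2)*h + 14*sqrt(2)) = h^5 + h^4 + sqrt(2)*h^4 - 88*h^3 + sqrt(2)*h^3 - 88*h^2 - 4*sqrt(2)*h^2 - 4*sqrt(2)*h + 336*h + 336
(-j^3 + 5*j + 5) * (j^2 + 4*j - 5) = -j^5 - 4*j^4 + 10*j^3 + 25*j^2 - 5*j - 25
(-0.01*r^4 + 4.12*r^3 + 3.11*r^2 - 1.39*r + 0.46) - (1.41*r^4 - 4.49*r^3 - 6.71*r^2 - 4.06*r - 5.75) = -1.42*r^4 + 8.61*r^3 + 9.82*r^2 + 2.67*r + 6.21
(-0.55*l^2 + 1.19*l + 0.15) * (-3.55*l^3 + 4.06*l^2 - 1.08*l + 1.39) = 1.9525*l^5 - 6.4575*l^4 + 4.8929*l^3 - 1.4407*l^2 + 1.4921*l + 0.2085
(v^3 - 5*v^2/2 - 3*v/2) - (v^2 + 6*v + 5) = v^3 - 7*v^2/2 - 15*v/2 - 5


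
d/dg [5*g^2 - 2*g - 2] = 10*g - 2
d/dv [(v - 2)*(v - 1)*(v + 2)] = 3*v^2 - 2*v - 4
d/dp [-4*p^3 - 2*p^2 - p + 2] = -12*p^2 - 4*p - 1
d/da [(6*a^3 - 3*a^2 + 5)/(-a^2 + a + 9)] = (-6*a^4 + 12*a^3 + 159*a^2 - 44*a - 5)/(a^4 - 2*a^3 - 17*a^2 + 18*a + 81)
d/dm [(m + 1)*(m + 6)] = 2*m + 7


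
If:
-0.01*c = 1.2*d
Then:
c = -120.0*d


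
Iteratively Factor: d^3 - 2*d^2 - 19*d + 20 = (d + 4)*(d^2 - 6*d + 5) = (d - 5)*(d + 4)*(d - 1)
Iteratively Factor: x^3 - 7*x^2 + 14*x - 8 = (x - 1)*(x^2 - 6*x + 8) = (x - 2)*(x - 1)*(x - 4)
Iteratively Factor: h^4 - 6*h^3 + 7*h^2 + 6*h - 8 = (h - 1)*(h^3 - 5*h^2 + 2*h + 8) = (h - 4)*(h - 1)*(h^2 - h - 2) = (h - 4)*(h - 2)*(h - 1)*(h + 1)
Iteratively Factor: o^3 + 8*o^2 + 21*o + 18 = (o + 2)*(o^2 + 6*o + 9) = (o + 2)*(o + 3)*(o + 3)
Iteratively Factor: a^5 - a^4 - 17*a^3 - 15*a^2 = (a)*(a^4 - a^3 - 17*a^2 - 15*a) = a*(a + 3)*(a^3 - 4*a^2 - 5*a) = a*(a - 5)*(a + 3)*(a^2 + a) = a*(a - 5)*(a + 1)*(a + 3)*(a)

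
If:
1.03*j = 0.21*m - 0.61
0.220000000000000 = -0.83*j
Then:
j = -0.27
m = 1.60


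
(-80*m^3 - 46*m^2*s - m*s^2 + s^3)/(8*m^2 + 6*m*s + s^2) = (-40*m^2 - 3*m*s + s^2)/(4*m + s)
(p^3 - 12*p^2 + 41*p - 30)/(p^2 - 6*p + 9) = (p^3 - 12*p^2 + 41*p - 30)/(p^2 - 6*p + 9)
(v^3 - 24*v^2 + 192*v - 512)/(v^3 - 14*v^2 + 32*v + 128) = (v - 8)/(v + 2)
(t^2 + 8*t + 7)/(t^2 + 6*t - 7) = (t + 1)/(t - 1)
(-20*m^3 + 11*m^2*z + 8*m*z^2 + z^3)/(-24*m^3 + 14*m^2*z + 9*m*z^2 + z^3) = (5*m + z)/(6*m + z)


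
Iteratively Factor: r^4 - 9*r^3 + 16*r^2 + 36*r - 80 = (r - 4)*(r^3 - 5*r^2 - 4*r + 20) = (r - 5)*(r - 4)*(r^2 - 4) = (r - 5)*(r - 4)*(r + 2)*(r - 2)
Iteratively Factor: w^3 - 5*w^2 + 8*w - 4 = (w - 2)*(w^2 - 3*w + 2) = (w - 2)*(w - 1)*(w - 2)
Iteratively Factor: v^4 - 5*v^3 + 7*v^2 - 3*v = (v - 3)*(v^3 - 2*v^2 + v) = (v - 3)*(v - 1)*(v^2 - v) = (v - 3)*(v - 1)^2*(v)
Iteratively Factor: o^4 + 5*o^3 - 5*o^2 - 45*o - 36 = (o + 4)*(o^3 + o^2 - 9*o - 9) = (o + 3)*(o + 4)*(o^2 - 2*o - 3) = (o - 3)*(o + 3)*(o + 4)*(o + 1)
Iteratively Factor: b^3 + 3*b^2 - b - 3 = (b - 1)*(b^2 + 4*b + 3) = (b - 1)*(b + 3)*(b + 1)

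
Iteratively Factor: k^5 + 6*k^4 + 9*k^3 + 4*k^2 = (k + 1)*(k^4 + 5*k^3 + 4*k^2) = k*(k + 1)*(k^3 + 5*k^2 + 4*k) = k^2*(k + 1)*(k^2 + 5*k + 4) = k^2*(k + 1)*(k + 4)*(k + 1)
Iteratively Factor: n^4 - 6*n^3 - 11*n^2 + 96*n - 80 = (n - 1)*(n^3 - 5*n^2 - 16*n + 80) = (n - 5)*(n - 1)*(n^2 - 16) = (n - 5)*(n - 1)*(n + 4)*(n - 4)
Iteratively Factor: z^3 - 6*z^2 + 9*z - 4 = (z - 4)*(z^2 - 2*z + 1) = (z - 4)*(z - 1)*(z - 1)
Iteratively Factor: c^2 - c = (c)*(c - 1)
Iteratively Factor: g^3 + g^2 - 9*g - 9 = (g + 3)*(g^2 - 2*g - 3) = (g - 3)*(g + 3)*(g + 1)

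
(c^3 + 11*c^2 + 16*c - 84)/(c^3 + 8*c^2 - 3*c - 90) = (c^2 + 5*c - 14)/(c^2 + 2*c - 15)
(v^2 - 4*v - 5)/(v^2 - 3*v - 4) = (v - 5)/(v - 4)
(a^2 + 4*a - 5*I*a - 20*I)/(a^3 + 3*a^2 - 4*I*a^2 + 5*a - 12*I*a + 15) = (a + 4)/(a^2 + a*(3 + I) + 3*I)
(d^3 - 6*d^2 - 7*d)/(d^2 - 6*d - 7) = d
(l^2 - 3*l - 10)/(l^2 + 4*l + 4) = (l - 5)/(l + 2)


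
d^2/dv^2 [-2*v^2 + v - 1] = -4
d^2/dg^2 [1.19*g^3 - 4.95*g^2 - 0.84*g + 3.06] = 7.14*g - 9.9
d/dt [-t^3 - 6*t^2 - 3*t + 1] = -3*t^2 - 12*t - 3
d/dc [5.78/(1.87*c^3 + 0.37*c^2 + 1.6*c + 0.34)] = (-32.4258*c^2 - 4.2772*c - 9.248)/(1.87*c^3 + 0.37*c^2 + 1.6*c + 0.34)^2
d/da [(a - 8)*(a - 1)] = 2*a - 9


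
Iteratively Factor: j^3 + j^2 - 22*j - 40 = (j - 5)*(j^2 + 6*j + 8) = (j - 5)*(j + 2)*(j + 4)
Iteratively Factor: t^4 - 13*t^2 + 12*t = (t + 4)*(t^3 - 4*t^2 + 3*t) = (t - 3)*(t + 4)*(t^2 - t) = (t - 3)*(t - 1)*(t + 4)*(t)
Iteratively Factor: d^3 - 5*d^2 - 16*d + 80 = (d + 4)*(d^2 - 9*d + 20) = (d - 5)*(d + 4)*(d - 4)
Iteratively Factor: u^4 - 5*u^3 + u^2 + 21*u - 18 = (u + 2)*(u^3 - 7*u^2 + 15*u - 9) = (u - 3)*(u + 2)*(u^2 - 4*u + 3) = (u - 3)*(u - 1)*(u + 2)*(u - 3)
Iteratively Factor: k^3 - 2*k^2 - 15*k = (k + 3)*(k^2 - 5*k) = (k - 5)*(k + 3)*(k)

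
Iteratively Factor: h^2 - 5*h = (h)*(h - 5)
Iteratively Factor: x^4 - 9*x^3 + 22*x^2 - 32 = (x - 2)*(x^3 - 7*x^2 + 8*x + 16) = (x - 2)*(x + 1)*(x^2 - 8*x + 16) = (x - 4)*(x - 2)*(x + 1)*(x - 4)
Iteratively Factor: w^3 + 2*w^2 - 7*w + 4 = (w - 1)*(w^2 + 3*w - 4) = (w - 1)^2*(w + 4)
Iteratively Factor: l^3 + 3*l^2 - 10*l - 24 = (l - 3)*(l^2 + 6*l + 8) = (l - 3)*(l + 4)*(l + 2)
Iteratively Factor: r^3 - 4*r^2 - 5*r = (r - 5)*(r^2 + r) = (r - 5)*(r + 1)*(r)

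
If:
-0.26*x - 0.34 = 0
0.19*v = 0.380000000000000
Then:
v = 2.00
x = -1.31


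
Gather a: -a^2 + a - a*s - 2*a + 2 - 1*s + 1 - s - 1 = -a^2 + a*(-s - 1) - 2*s + 2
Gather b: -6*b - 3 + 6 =3 - 6*b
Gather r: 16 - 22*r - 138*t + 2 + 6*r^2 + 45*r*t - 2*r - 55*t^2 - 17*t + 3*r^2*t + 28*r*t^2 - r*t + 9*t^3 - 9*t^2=r^2*(3*t + 6) + r*(28*t^2 + 44*t - 24) + 9*t^3 - 64*t^2 - 155*t + 18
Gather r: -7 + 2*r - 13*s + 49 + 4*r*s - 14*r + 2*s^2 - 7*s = r*(4*s - 12) + 2*s^2 - 20*s + 42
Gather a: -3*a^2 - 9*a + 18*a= -3*a^2 + 9*a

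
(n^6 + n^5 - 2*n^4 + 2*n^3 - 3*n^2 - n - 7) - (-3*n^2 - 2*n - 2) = n^6 + n^5 - 2*n^4 + 2*n^3 + n - 5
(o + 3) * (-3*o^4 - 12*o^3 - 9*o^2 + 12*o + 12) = -3*o^5 - 21*o^4 - 45*o^3 - 15*o^2 + 48*o + 36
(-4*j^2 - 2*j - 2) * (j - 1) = -4*j^3 + 2*j^2 + 2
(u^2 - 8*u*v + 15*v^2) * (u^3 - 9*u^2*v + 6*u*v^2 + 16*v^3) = u^5 - 17*u^4*v + 93*u^3*v^2 - 167*u^2*v^3 - 38*u*v^4 + 240*v^5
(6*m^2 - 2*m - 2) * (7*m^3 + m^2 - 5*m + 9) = 42*m^5 - 8*m^4 - 46*m^3 + 62*m^2 - 8*m - 18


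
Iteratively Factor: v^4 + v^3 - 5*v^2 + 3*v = (v - 1)*(v^3 + 2*v^2 - 3*v) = (v - 1)^2*(v^2 + 3*v) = (v - 1)^2*(v + 3)*(v)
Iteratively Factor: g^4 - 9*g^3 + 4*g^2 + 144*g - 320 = (g - 5)*(g^3 - 4*g^2 - 16*g + 64) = (g - 5)*(g - 4)*(g^2 - 16) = (g - 5)*(g - 4)^2*(g + 4)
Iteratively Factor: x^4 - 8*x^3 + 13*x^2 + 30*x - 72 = (x - 3)*(x^3 - 5*x^2 - 2*x + 24) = (x - 3)^2*(x^2 - 2*x - 8) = (x - 3)^2*(x + 2)*(x - 4)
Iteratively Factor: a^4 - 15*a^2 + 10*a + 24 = (a + 4)*(a^3 - 4*a^2 + a + 6) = (a + 1)*(a + 4)*(a^2 - 5*a + 6) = (a - 3)*(a + 1)*(a + 4)*(a - 2)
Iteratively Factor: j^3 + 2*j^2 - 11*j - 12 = (j + 1)*(j^2 + j - 12) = (j + 1)*(j + 4)*(j - 3)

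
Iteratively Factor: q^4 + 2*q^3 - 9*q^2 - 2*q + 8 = (q - 2)*(q^3 + 4*q^2 - q - 4) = (q - 2)*(q + 4)*(q^2 - 1) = (q - 2)*(q - 1)*(q + 4)*(q + 1)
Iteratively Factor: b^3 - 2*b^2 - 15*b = (b)*(b^2 - 2*b - 15) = b*(b - 5)*(b + 3)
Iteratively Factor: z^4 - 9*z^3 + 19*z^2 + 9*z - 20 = (z - 5)*(z^3 - 4*z^2 - z + 4) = (z - 5)*(z - 1)*(z^2 - 3*z - 4) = (z - 5)*(z - 1)*(z + 1)*(z - 4)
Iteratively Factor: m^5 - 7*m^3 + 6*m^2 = (m)*(m^4 - 7*m^2 + 6*m) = m^2*(m^3 - 7*m + 6) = m^2*(m + 3)*(m^2 - 3*m + 2) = m^2*(m - 2)*(m + 3)*(m - 1)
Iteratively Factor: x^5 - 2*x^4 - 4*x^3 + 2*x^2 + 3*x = (x)*(x^4 - 2*x^3 - 4*x^2 + 2*x + 3) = x*(x - 1)*(x^3 - x^2 - 5*x - 3) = x*(x - 3)*(x - 1)*(x^2 + 2*x + 1) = x*(x - 3)*(x - 1)*(x + 1)*(x + 1)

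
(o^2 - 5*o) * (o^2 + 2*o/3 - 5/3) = o^4 - 13*o^3/3 - 5*o^2 + 25*o/3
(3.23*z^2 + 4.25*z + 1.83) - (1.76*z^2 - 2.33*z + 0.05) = 1.47*z^2 + 6.58*z + 1.78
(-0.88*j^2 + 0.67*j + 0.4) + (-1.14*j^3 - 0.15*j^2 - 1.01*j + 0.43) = -1.14*j^3 - 1.03*j^2 - 0.34*j + 0.83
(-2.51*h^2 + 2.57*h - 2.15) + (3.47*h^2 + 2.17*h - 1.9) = 0.96*h^2 + 4.74*h - 4.05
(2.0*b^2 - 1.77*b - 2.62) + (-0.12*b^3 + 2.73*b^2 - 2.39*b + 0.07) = -0.12*b^3 + 4.73*b^2 - 4.16*b - 2.55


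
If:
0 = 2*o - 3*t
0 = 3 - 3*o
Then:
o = 1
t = 2/3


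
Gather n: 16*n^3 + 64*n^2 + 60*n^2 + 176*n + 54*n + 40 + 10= 16*n^3 + 124*n^2 + 230*n + 50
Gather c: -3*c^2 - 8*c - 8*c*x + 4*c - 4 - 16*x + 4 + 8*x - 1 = -3*c^2 + c*(-8*x - 4) - 8*x - 1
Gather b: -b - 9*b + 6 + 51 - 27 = 30 - 10*b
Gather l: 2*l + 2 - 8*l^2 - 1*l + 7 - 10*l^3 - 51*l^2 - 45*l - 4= -10*l^3 - 59*l^2 - 44*l + 5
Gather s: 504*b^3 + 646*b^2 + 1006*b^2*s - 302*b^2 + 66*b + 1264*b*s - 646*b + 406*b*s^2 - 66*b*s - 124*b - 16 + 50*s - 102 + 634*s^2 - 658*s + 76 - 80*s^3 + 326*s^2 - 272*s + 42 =504*b^3 + 344*b^2 - 704*b - 80*s^3 + s^2*(406*b + 960) + s*(1006*b^2 + 1198*b - 880)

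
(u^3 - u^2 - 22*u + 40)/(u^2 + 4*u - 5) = (u^2 - 6*u + 8)/(u - 1)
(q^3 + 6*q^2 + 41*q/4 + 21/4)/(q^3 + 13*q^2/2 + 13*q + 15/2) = (4*q^2 + 20*q + 21)/(2*(2*q^2 + 11*q + 15))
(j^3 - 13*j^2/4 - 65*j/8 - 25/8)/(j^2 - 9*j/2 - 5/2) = j + 5/4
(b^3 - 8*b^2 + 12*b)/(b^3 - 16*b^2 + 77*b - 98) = b*(b - 6)/(b^2 - 14*b + 49)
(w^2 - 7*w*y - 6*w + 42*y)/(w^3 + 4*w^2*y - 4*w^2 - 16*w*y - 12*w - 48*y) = (w - 7*y)/(w^2 + 4*w*y + 2*w + 8*y)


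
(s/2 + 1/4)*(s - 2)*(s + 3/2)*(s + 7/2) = s^4/2 + 7*s^3/4 - 13*s^2/8 - 103*s/16 - 21/8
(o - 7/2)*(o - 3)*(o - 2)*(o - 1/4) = o^4 - 35*o^3/4 + 205*o^2/8 - 215*o/8 + 21/4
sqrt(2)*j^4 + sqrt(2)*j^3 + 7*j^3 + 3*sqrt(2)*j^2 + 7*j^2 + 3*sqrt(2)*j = j*(j + 1)*(j + 3*sqrt(2))*(sqrt(2)*j + 1)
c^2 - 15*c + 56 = (c - 8)*(c - 7)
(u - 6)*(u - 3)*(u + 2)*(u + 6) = u^4 - u^3 - 42*u^2 + 36*u + 216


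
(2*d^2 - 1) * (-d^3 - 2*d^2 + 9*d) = -2*d^5 - 4*d^4 + 19*d^3 + 2*d^2 - 9*d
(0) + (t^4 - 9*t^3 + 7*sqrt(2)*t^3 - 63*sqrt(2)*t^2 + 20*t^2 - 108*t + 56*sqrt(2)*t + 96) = t^4 - 9*t^3 + 7*sqrt(2)*t^3 - 63*sqrt(2)*t^2 + 20*t^2 - 108*t + 56*sqrt(2)*t + 96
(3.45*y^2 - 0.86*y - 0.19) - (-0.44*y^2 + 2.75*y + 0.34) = 3.89*y^2 - 3.61*y - 0.53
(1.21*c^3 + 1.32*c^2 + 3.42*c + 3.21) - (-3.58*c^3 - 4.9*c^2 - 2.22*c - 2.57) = 4.79*c^3 + 6.22*c^2 + 5.64*c + 5.78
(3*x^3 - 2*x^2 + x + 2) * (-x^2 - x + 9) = -3*x^5 - x^4 + 28*x^3 - 21*x^2 + 7*x + 18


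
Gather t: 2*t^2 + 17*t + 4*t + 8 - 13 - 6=2*t^2 + 21*t - 11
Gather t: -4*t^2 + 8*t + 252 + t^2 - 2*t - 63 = -3*t^2 + 6*t + 189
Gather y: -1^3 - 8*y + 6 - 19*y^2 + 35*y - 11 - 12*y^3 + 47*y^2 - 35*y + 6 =-12*y^3 + 28*y^2 - 8*y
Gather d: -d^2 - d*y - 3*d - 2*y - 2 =-d^2 + d*(-y - 3) - 2*y - 2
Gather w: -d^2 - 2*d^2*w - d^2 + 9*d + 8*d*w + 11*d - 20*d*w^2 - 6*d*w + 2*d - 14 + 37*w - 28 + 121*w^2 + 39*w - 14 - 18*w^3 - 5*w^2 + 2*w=-2*d^2 + 22*d - 18*w^3 + w^2*(116 - 20*d) + w*(-2*d^2 + 2*d + 78) - 56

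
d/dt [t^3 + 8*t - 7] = 3*t^2 + 8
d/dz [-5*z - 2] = -5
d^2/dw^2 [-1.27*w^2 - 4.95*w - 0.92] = -2.54000000000000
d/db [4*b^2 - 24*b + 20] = 8*b - 24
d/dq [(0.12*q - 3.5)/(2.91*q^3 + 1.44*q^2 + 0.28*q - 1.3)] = (-0.6984*q^3 + 30.3822*q^2 + 10.08*q + 0.824)/(8.4681*q^6 + 8.3808*q^5 + 3.7032*q^4 - 6.7596*q^3 - 3.6656*q^2 - 0.728*q + 1.69)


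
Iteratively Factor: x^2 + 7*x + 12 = (x + 4)*(x + 3)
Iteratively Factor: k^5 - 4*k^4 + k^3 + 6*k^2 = (k + 1)*(k^4 - 5*k^3 + 6*k^2) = (k - 3)*(k + 1)*(k^3 - 2*k^2) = k*(k - 3)*(k + 1)*(k^2 - 2*k) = k*(k - 3)*(k - 2)*(k + 1)*(k)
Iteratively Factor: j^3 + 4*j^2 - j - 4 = (j + 4)*(j^2 - 1) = (j + 1)*(j + 4)*(j - 1)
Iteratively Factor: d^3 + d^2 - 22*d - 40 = (d + 2)*(d^2 - d - 20) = (d + 2)*(d + 4)*(d - 5)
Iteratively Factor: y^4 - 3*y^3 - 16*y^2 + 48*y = (y + 4)*(y^3 - 7*y^2 + 12*y) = (y - 4)*(y + 4)*(y^2 - 3*y) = y*(y - 4)*(y + 4)*(y - 3)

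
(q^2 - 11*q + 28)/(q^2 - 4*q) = (q - 7)/q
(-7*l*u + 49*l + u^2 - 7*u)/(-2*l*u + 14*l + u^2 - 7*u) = (-7*l + u)/(-2*l + u)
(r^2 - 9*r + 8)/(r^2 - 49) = (r^2 - 9*r + 8)/(r^2 - 49)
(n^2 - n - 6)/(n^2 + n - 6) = (n^2 - n - 6)/(n^2 + n - 6)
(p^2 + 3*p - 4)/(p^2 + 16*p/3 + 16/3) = 3*(p - 1)/(3*p + 4)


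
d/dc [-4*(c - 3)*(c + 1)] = 8 - 8*c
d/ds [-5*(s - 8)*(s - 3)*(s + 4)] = -15*s^2 + 70*s + 100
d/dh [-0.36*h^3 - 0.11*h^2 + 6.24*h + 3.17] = -1.08*h^2 - 0.22*h + 6.24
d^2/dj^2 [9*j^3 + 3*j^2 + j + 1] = 54*j + 6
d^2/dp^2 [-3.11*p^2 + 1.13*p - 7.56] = -6.22000000000000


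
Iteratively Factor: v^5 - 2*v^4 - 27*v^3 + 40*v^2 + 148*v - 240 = (v - 5)*(v^4 + 3*v^3 - 12*v^2 - 20*v + 48) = (v - 5)*(v - 2)*(v^3 + 5*v^2 - 2*v - 24) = (v - 5)*(v - 2)*(v + 4)*(v^2 + v - 6) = (v - 5)*(v - 2)^2*(v + 4)*(v + 3)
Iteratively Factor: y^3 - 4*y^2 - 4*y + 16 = (y - 2)*(y^2 - 2*y - 8) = (y - 2)*(y + 2)*(y - 4)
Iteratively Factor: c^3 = (c)*(c^2) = c^2*(c)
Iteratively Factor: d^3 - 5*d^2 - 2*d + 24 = (d + 2)*(d^2 - 7*d + 12) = (d - 4)*(d + 2)*(d - 3)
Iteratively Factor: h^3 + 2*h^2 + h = (h)*(h^2 + 2*h + 1) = h*(h + 1)*(h + 1)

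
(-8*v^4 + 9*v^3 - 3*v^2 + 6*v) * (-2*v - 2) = 16*v^5 - 2*v^4 - 12*v^3 - 6*v^2 - 12*v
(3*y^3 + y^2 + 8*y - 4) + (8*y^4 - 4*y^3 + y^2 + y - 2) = 8*y^4 - y^3 + 2*y^2 + 9*y - 6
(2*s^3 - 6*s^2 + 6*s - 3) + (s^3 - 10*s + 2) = 3*s^3 - 6*s^2 - 4*s - 1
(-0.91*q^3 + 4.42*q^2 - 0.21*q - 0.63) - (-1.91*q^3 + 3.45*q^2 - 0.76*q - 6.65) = 1.0*q^3 + 0.97*q^2 + 0.55*q + 6.02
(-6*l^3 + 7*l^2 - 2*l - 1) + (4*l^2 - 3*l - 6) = -6*l^3 + 11*l^2 - 5*l - 7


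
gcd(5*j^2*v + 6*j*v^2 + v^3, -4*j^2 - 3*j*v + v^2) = j + v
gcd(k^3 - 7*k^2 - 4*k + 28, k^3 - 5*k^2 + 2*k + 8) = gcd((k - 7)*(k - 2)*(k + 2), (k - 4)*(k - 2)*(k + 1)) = k - 2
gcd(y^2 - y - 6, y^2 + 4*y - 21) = y - 3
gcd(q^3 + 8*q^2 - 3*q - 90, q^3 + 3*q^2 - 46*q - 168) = q + 6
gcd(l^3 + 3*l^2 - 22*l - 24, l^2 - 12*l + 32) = l - 4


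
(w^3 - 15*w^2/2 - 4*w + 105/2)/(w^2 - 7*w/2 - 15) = (w^2 - 10*w + 21)/(w - 6)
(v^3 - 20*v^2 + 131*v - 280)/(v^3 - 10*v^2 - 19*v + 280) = (v - 5)/(v + 5)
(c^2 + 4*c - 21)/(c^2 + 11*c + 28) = (c - 3)/(c + 4)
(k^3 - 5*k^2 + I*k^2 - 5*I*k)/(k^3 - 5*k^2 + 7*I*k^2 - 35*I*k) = (k + I)/(k + 7*I)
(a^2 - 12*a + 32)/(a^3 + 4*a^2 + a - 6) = (a^2 - 12*a + 32)/(a^3 + 4*a^2 + a - 6)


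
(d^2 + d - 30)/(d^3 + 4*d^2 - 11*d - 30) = (d^2 + d - 30)/(d^3 + 4*d^2 - 11*d - 30)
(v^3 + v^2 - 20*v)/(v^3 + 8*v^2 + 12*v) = (v^2 + v - 20)/(v^2 + 8*v + 12)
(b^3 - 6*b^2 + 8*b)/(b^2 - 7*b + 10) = b*(b - 4)/(b - 5)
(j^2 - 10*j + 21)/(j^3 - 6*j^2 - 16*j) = (-j^2 + 10*j - 21)/(j*(-j^2 + 6*j + 16))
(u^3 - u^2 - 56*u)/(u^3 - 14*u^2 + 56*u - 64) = u*(u + 7)/(u^2 - 6*u + 8)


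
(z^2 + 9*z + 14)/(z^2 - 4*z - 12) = (z + 7)/(z - 6)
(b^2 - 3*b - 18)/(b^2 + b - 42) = (b + 3)/(b + 7)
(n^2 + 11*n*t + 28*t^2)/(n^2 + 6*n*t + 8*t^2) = (n + 7*t)/(n + 2*t)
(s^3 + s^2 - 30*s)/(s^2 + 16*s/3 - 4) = 3*s*(s - 5)/(3*s - 2)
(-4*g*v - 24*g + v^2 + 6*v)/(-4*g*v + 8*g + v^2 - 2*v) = (v + 6)/(v - 2)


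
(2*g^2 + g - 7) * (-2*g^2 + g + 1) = -4*g^4 + 17*g^2 - 6*g - 7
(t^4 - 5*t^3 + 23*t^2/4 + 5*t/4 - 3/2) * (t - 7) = t^5 - 12*t^4 + 163*t^3/4 - 39*t^2 - 41*t/4 + 21/2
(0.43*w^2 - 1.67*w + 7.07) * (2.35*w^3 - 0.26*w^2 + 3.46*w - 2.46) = 1.0105*w^5 - 4.0363*w^4 + 18.5365*w^3 - 8.6742*w^2 + 28.5704*w - 17.3922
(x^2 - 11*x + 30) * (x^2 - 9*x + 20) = x^4 - 20*x^3 + 149*x^2 - 490*x + 600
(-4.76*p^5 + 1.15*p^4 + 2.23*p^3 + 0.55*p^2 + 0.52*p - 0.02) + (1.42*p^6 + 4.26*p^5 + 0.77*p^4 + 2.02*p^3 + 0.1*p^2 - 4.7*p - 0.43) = 1.42*p^6 - 0.5*p^5 + 1.92*p^4 + 4.25*p^3 + 0.65*p^2 - 4.18*p - 0.45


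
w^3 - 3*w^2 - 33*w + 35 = (w - 7)*(w - 1)*(w + 5)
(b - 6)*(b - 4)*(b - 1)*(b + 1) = b^4 - 10*b^3 + 23*b^2 + 10*b - 24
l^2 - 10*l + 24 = (l - 6)*(l - 4)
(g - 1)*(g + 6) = g^2 + 5*g - 6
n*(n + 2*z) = n^2 + 2*n*z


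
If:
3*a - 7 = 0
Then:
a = 7/3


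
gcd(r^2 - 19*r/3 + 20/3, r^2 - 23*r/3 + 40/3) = r - 5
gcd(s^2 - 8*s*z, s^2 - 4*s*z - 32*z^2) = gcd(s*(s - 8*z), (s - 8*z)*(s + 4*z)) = -s + 8*z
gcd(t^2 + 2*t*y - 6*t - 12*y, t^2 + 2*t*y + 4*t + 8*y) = t + 2*y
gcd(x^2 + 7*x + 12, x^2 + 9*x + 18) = x + 3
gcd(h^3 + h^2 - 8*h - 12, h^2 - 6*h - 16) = h + 2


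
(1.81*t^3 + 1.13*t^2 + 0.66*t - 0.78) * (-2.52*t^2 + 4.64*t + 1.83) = -4.5612*t^5 + 5.5508*t^4 + 6.8923*t^3 + 7.0959*t^2 - 2.4114*t - 1.4274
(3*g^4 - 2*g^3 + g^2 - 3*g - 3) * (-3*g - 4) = -9*g^5 - 6*g^4 + 5*g^3 + 5*g^2 + 21*g + 12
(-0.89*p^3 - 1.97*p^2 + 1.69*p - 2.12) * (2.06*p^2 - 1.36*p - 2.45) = -1.8334*p^5 - 2.8478*p^4 + 8.3411*p^3 - 1.8391*p^2 - 1.2573*p + 5.194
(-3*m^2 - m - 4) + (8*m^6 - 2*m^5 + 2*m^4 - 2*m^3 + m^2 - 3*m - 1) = 8*m^6 - 2*m^5 + 2*m^4 - 2*m^3 - 2*m^2 - 4*m - 5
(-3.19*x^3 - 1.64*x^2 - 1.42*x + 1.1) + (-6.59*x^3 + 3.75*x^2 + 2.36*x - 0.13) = -9.78*x^3 + 2.11*x^2 + 0.94*x + 0.97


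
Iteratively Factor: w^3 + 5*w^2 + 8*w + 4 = (w + 1)*(w^2 + 4*w + 4) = (w + 1)*(w + 2)*(w + 2)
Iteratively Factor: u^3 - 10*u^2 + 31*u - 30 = (u - 5)*(u^2 - 5*u + 6) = (u - 5)*(u - 3)*(u - 2)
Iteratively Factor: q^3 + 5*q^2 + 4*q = (q + 4)*(q^2 + q) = (q + 1)*(q + 4)*(q)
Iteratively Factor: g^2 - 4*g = (g)*(g - 4)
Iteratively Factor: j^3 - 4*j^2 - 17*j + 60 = (j - 5)*(j^2 + j - 12) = (j - 5)*(j - 3)*(j + 4)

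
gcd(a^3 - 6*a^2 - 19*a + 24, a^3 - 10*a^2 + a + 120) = a^2 - 5*a - 24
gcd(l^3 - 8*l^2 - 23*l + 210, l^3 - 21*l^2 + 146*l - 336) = l^2 - 13*l + 42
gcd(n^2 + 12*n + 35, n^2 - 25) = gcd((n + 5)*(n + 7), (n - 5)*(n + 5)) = n + 5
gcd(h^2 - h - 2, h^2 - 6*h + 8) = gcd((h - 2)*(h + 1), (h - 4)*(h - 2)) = h - 2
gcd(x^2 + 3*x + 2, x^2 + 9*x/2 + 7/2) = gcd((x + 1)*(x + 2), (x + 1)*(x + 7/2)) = x + 1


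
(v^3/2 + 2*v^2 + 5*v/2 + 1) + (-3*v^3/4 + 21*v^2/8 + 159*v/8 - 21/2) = -v^3/4 + 37*v^2/8 + 179*v/8 - 19/2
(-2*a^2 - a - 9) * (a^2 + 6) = -2*a^4 - a^3 - 21*a^2 - 6*a - 54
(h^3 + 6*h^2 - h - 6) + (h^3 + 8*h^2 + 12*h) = 2*h^3 + 14*h^2 + 11*h - 6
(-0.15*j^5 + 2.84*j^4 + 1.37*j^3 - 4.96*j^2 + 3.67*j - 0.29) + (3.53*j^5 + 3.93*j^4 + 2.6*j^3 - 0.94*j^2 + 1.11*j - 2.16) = 3.38*j^5 + 6.77*j^4 + 3.97*j^3 - 5.9*j^2 + 4.78*j - 2.45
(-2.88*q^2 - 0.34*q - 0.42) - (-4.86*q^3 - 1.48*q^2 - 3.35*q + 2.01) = 4.86*q^3 - 1.4*q^2 + 3.01*q - 2.43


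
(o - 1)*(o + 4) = o^2 + 3*o - 4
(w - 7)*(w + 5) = w^2 - 2*w - 35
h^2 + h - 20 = (h - 4)*(h + 5)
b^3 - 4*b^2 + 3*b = b*(b - 3)*(b - 1)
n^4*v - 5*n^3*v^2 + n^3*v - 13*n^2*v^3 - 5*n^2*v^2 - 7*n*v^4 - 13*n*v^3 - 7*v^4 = (n - 7*v)*(n + v)^2*(n*v + v)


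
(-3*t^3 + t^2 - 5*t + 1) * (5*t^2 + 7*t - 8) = -15*t^5 - 16*t^4 + 6*t^3 - 38*t^2 + 47*t - 8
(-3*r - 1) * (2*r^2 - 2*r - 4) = -6*r^3 + 4*r^2 + 14*r + 4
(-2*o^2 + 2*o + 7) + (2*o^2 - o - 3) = o + 4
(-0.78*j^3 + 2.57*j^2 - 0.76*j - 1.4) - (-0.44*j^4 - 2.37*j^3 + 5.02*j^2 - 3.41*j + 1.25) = 0.44*j^4 + 1.59*j^3 - 2.45*j^2 + 2.65*j - 2.65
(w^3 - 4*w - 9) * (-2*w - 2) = -2*w^4 - 2*w^3 + 8*w^2 + 26*w + 18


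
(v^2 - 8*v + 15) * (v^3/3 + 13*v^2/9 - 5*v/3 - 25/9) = v^5/3 - 11*v^4/9 - 74*v^3/9 + 290*v^2/9 - 25*v/9 - 125/3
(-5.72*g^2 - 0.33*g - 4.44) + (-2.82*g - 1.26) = -5.72*g^2 - 3.15*g - 5.7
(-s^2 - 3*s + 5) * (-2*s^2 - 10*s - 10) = 2*s^4 + 16*s^3 + 30*s^2 - 20*s - 50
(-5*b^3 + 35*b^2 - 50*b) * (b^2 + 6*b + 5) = -5*b^5 + 5*b^4 + 135*b^3 - 125*b^2 - 250*b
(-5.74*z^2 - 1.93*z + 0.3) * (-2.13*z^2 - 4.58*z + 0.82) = 12.2262*z^4 + 30.4001*z^3 + 3.4936*z^2 - 2.9566*z + 0.246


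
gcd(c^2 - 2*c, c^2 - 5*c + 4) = 1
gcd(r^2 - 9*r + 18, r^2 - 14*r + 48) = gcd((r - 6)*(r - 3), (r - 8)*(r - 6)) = r - 6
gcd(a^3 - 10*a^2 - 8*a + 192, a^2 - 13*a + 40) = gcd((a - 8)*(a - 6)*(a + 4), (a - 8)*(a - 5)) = a - 8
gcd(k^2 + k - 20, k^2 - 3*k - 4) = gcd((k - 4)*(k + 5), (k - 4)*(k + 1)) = k - 4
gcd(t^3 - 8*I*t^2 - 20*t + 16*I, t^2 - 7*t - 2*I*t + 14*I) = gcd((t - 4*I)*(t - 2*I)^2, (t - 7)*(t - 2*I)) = t - 2*I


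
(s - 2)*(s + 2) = s^2 - 4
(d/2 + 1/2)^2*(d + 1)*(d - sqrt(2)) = d^4/4 - sqrt(2)*d^3/4 + 3*d^3/4 - 3*sqrt(2)*d^2/4 + 3*d^2/4 - 3*sqrt(2)*d/4 + d/4 - sqrt(2)/4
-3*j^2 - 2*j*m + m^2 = (-3*j + m)*(j + m)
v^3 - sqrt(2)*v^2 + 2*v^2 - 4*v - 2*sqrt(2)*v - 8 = (v + 2)*(v - 2*sqrt(2))*(v + sqrt(2))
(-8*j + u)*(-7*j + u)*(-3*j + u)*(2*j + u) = -336*j^4 + 34*j^3*u + 65*j^2*u^2 - 16*j*u^3 + u^4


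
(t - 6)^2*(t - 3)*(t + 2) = t^4 - 13*t^3 + 42*t^2 + 36*t - 216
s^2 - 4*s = s*(s - 4)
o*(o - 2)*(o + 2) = o^3 - 4*o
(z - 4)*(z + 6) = z^2 + 2*z - 24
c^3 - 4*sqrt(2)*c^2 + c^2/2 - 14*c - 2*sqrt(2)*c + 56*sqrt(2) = (c - 7/2)*(c + 4)*(c - 4*sqrt(2))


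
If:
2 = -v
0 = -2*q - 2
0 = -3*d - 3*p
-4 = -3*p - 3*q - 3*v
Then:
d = -13/3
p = 13/3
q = -1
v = -2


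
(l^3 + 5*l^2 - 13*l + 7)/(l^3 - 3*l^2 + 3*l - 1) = (l + 7)/(l - 1)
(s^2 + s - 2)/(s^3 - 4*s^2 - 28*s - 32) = (s - 1)/(s^2 - 6*s - 16)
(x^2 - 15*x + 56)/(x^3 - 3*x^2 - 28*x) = (x - 8)/(x*(x + 4))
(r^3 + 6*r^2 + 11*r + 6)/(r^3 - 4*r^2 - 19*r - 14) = (r + 3)/(r - 7)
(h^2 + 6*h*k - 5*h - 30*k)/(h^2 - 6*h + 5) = (h + 6*k)/(h - 1)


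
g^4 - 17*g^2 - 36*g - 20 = (g - 5)*(g + 1)*(g + 2)^2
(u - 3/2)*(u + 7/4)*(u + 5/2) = u^3 + 11*u^2/4 - 2*u - 105/16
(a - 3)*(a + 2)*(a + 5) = a^3 + 4*a^2 - 11*a - 30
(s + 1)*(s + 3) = s^2 + 4*s + 3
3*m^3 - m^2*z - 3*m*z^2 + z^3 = (-3*m + z)*(-m + z)*(m + z)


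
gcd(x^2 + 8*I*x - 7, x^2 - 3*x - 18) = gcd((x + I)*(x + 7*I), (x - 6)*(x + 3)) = 1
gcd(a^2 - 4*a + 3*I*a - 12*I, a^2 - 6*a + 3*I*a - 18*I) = a + 3*I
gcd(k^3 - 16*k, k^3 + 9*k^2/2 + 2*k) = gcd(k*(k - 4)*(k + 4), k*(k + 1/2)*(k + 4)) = k^2 + 4*k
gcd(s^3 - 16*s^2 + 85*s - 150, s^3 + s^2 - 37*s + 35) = s - 5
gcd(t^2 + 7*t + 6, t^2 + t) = t + 1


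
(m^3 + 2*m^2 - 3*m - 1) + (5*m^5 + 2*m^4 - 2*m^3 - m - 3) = 5*m^5 + 2*m^4 - m^3 + 2*m^2 - 4*m - 4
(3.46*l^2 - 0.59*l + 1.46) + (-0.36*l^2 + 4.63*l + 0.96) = 3.1*l^2 + 4.04*l + 2.42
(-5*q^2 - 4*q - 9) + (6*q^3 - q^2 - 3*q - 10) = 6*q^3 - 6*q^2 - 7*q - 19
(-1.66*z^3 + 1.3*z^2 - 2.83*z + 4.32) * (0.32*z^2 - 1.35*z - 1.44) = -0.5312*z^5 + 2.657*z^4 - 0.270200000000001*z^3 + 3.3309*z^2 - 1.7568*z - 6.2208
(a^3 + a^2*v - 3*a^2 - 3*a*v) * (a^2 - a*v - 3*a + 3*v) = a^5 - 6*a^4 - a^3*v^2 + 9*a^3 + 6*a^2*v^2 - 9*a*v^2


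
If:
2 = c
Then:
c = 2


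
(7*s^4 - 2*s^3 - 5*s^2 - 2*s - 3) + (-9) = 7*s^4 - 2*s^3 - 5*s^2 - 2*s - 12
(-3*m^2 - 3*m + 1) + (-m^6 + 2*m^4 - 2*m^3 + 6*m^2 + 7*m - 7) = -m^6 + 2*m^4 - 2*m^3 + 3*m^2 + 4*m - 6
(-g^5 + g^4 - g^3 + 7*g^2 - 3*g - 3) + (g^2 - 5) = -g^5 + g^4 - g^3 + 8*g^2 - 3*g - 8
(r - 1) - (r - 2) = 1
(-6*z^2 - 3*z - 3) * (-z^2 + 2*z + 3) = 6*z^4 - 9*z^3 - 21*z^2 - 15*z - 9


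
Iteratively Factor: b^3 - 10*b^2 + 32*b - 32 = (b - 4)*(b^2 - 6*b + 8) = (b - 4)*(b - 2)*(b - 4)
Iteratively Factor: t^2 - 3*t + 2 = (t - 2)*(t - 1)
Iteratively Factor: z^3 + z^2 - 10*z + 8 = (z - 2)*(z^2 + 3*z - 4) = (z - 2)*(z - 1)*(z + 4)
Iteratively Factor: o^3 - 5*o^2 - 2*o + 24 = (o - 3)*(o^2 - 2*o - 8) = (o - 3)*(o + 2)*(o - 4)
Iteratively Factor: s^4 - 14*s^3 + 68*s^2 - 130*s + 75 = (s - 5)*(s^3 - 9*s^2 + 23*s - 15) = (s - 5)*(s - 3)*(s^2 - 6*s + 5) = (s - 5)*(s - 3)*(s - 1)*(s - 5)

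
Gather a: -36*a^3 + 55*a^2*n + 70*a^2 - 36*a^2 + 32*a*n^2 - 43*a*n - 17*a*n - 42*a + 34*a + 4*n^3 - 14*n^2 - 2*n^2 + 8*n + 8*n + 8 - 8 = -36*a^3 + a^2*(55*n + 34) + a*(32*n^2 - 60*n - 8) + 4*n^3 - 16*n^2 + 16*n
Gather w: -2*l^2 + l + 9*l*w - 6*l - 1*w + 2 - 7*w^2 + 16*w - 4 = -2*l^2 - 5*l - 7*w^2 + w*(9*l + 15) - 2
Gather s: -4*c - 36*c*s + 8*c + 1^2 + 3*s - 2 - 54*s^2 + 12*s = 4*c - 54*s^2 + s*(15 - 36*c) - 1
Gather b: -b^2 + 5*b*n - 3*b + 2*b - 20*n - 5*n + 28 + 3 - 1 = -b^2 + b*(5*n - 1) - 25*n + 30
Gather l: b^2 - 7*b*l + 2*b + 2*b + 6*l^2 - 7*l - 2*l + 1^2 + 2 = b^2 + 4*b + 6*l^2 + l*(-7*b - 9) + 3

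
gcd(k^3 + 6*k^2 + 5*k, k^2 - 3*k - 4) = k + 1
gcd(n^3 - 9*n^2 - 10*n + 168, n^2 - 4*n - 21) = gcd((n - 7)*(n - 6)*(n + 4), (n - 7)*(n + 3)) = n - 7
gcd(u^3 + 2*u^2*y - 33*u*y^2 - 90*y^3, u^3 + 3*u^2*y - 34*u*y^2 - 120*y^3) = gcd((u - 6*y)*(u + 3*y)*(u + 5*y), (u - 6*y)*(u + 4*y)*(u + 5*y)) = -u^2 + u*y + 30*y^2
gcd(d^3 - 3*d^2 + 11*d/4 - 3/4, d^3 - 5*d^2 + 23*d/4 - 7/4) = d^2 - 3*d/2 + 1/2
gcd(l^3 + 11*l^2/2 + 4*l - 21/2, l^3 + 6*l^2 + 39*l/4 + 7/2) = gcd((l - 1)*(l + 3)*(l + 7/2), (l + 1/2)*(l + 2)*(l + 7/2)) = l + 7/2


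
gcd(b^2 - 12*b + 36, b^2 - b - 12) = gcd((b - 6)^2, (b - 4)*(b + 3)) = 1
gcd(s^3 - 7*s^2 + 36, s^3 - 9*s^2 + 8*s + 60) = s^2 - 4*s - 12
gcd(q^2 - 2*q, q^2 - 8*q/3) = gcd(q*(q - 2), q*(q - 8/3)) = q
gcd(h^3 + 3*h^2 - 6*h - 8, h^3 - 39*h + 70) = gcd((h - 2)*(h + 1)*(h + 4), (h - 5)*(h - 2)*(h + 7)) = h - 2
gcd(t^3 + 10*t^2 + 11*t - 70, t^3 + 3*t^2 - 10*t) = t^2 + 3*t - 10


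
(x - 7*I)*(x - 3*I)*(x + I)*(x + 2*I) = x^4 - 7*I*x^3 + 7*x^2 - 43*I*x + 42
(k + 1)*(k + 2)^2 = k^3 + 5*k^2 + 8*k + 4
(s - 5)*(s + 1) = s^2 - 4*s - 5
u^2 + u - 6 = (u - 2)*(u + 3)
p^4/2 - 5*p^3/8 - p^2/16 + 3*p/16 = p*(p/2 + 1/4)*(p - 1)*(p - 3/4)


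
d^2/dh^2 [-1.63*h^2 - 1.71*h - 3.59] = -3.26000000000000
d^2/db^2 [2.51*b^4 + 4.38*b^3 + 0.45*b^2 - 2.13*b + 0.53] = 30.12*b^2 + 26.28*b + 0.9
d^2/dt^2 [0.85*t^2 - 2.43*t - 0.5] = 1.70000000000000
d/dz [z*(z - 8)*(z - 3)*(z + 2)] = 4*z^3 - 27*z^2 + 4*z + 48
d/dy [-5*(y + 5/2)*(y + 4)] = -10*y - 65/2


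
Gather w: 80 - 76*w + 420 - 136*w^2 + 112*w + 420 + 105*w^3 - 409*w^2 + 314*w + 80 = 105*w^3 - 545*w^2 + 350*w + 1000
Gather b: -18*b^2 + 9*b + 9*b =-18*b^2 + 18*b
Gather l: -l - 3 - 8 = -l - 11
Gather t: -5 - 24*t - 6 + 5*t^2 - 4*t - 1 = 5*t^2 - 28*t - 12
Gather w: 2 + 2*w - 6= 2*w - 4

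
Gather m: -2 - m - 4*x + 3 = -m - 4*x + 1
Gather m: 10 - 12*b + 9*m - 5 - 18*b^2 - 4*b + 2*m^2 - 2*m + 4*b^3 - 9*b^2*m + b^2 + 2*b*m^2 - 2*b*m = 4*b^3 - 17*b^2 - 16*b + m^2*(2*b + 2) + m*(-9*b^2 - 2*b + 7) + 5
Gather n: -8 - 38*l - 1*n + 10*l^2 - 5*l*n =10*l^2 - 38*l + n*(-5*l - 1) - 8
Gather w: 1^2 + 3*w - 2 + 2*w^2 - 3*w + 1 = 2*w^2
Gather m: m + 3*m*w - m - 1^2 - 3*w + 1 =3*m*w - 3*w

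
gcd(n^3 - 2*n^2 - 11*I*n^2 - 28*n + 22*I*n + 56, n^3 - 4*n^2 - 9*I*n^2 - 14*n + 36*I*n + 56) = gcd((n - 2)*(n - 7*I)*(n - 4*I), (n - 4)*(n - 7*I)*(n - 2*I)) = n - 7*I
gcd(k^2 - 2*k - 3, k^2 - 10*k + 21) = k - 3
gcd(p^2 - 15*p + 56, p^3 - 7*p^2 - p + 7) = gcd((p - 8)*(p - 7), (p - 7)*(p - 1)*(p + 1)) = p - 7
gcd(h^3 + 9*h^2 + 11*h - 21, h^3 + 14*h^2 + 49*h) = h + 7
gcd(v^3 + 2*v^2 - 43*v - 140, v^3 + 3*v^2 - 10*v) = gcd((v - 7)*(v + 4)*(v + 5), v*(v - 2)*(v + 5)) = v + 5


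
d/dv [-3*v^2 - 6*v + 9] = -6*v - 6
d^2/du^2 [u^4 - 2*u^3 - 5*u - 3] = 12*u*(u - 1)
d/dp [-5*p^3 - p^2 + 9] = p*(-15*p - 2)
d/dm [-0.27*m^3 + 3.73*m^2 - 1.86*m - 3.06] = -0.81*m^2 + 7.46*m - 1.86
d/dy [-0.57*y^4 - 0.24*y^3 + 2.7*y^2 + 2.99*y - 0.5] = -2.28*y^3 - 0.72*y^2 + 5.4*y + 2.99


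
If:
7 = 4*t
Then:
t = 7/4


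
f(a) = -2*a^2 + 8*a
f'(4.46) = -9.84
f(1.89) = 7.98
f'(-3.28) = 21.12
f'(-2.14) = 16.56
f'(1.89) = 0.44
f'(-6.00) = 32.00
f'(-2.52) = 18.08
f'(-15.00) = 68.00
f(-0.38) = -3.33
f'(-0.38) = 9.52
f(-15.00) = -570.00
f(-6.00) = -120.00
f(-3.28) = -47.76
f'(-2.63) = 18.52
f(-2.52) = -32.86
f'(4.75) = -11.00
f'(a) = 8 - 4*a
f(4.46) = -4.10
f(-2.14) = -26.28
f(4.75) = -7.12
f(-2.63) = -34.87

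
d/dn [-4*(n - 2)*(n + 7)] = -8*n - 20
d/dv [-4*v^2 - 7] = -8*v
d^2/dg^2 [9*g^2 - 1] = 18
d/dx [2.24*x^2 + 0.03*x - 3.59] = 4.48*x + 0.03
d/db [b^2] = 2*b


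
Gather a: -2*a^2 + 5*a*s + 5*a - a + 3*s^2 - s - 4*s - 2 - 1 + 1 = -2*a^2 + a*(5*s + 4) + 3*s^2 - 5*s - 2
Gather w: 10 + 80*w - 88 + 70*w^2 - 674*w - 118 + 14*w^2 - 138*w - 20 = 84*w^2 - 732*w - 216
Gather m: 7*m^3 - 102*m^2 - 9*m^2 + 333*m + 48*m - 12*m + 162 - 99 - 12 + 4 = 7*m^3 - 111*m^2 + 369*m + 55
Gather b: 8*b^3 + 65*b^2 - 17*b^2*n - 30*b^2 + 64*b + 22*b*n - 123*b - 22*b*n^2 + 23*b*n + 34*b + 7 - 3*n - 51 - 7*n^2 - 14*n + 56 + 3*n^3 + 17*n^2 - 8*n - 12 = 8*b^3 + b^2*(35 - 17*n) + b*(-22*n^2 + 45*n - 25) + 3*n^3 + 10*n^2 - 25*n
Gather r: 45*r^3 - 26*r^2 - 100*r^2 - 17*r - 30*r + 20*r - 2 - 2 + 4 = 45*r^3 - 126*r^2 - 27*r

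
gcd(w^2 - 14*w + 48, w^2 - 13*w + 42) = w - 6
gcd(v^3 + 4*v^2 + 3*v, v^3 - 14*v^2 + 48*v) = v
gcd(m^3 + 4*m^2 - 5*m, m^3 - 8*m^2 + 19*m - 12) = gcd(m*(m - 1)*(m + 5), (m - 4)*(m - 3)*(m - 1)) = m - 1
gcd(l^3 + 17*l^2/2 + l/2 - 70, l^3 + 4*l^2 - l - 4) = l + 4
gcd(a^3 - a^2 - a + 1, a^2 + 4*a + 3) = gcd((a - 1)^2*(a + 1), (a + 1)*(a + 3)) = a + 1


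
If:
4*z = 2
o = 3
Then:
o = 3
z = 1/2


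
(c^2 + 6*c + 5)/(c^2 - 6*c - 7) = (c + 5)/(c - 7)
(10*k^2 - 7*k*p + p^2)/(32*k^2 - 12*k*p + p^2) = (10*k^2 - 7*k*p + p^2)/(32*k^2 - 12*k*p + p^2)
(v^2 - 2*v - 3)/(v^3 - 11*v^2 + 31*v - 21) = (v + 1)/(v^2 - 8*v + 7)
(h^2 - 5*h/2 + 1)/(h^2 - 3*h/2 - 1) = (2*h - 1)/(2*h + 1)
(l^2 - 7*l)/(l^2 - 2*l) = (l - 7)/(l - 2)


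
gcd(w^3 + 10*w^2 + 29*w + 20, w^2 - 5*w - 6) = w + 1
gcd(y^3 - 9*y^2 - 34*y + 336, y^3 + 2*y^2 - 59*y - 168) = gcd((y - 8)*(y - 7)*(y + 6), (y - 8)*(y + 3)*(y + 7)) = y - 8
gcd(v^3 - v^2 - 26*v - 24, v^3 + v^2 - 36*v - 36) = v^2 - 5*v - 6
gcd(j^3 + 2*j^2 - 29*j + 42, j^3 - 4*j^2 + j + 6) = j^2 - 5*j + 6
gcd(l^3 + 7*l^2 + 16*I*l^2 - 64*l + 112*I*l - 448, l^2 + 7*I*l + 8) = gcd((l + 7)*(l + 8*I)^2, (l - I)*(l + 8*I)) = l + 8*I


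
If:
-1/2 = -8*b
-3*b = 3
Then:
No Solution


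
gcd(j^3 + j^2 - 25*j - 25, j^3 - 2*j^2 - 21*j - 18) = j + 1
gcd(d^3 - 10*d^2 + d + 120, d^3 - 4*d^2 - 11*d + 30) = d^2 - 2*d - 15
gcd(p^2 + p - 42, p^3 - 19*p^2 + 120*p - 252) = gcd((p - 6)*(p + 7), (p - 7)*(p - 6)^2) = p - 6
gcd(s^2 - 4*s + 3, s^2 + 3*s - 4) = s - 1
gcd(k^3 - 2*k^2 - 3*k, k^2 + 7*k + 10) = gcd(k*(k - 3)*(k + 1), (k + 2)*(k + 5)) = 1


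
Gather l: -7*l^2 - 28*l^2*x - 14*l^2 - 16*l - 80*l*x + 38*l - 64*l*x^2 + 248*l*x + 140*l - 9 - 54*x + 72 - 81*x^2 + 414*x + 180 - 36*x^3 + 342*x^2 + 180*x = l^2*(-28*x - 21) + l*(-64*x^2 + 168*x + 162) - 36*x^3 + 261*x^2 + 540*x + 243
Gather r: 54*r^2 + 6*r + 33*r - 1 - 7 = 54*r^2 + 39*r - 8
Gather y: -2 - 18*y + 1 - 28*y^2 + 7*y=-28*y^2 - 11*y - 1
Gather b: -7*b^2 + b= -7*b^2 + b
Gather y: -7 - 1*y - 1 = -y - 8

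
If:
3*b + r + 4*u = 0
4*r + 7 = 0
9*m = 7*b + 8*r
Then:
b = 7/12 - 4*u/3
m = -28*u/27 - 119/108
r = -7/4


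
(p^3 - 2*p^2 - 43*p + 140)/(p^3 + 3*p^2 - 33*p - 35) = (p - 4)/(p + 1)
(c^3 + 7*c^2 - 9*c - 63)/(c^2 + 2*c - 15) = (c^2 + 10*c + 21)/(c + 5)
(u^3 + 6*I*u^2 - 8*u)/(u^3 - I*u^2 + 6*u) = (u + 4*I)/(u - 3*I)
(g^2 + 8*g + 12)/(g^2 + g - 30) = (g + 2)/(g - 5)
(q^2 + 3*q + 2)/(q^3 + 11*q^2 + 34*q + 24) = (q + 2)/(q^2 + 10*q + 24)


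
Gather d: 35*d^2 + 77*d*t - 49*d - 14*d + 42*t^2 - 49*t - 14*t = 35*d^2 + d*(77*t - 63) + 42*t^2 - 63*t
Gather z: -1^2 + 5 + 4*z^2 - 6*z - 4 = 4*z^2 - 6*z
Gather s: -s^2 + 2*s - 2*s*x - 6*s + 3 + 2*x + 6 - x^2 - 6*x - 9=-s^2 + s*(-2*x - 4) - x^2 - 4*x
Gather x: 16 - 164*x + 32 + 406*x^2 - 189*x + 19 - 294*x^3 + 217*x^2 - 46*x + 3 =-294*x^3 + 623*x^2 - 399*x + 70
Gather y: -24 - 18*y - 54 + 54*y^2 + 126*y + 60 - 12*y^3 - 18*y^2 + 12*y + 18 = -12*y^3 + 36*y^2 + 120*y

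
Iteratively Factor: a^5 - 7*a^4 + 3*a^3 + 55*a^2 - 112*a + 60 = (a + 3)*(a^4 - 10*a^3 + 33*a^2 - 44*a + 20) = (a - 2)*(a + 3)*(a^3 - 8*a^2 + 17*a - 10) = (a - 2)^2*(a + 3)*(a^2 - 6*a + 5) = (a - 2)^2*(a - 1)*(a + 3)*(a - 5)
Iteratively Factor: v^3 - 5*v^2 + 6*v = (v - 2)*(v^2 - 3*v) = (v - 3)*(v - 2)*(v)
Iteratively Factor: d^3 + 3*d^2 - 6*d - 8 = (d + 4)*(d^2 - d - 2) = (d - 2)*(d + 4)*(d + 1)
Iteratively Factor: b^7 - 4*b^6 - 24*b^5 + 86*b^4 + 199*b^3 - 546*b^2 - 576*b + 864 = (b + 3)*(b^6 - 7*b^5 - 3*b^4 + 95*b^3 - 86*b^2 - 288*b + 288) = (b + 3)^2*(b^5 - 10*b^4 + 27*b^3 + 14*b^2 - 128*b + 96) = (b - 1)*(b + 3)^2*(b^4 - 9*b^3 + 18*b^2 + 32*b - 96) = (b - 4)*(b - 1)*(b + 3)^2*(b^3 - 5*b^2 - 2*b + 24) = (b - 4)^2*(b - 1)*(b + 3)^2*(b^2 - b - 6) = (b - 4)^2*(b - 3)*(b - 1)*(b + 3)^2*(b + 2)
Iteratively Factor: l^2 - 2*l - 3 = (l + 1)*(l - 3)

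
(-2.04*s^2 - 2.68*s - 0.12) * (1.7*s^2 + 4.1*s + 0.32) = -3.468*s^4 - 12.92*s^3 - 11.8448*s^2 - 1.3496*s - 0.0384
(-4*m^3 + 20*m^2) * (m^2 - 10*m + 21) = -4*m^5 + 60*m^4 - 284*m^3 + 420*m^2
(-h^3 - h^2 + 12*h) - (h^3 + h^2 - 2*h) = -2*h^3 - 2*h^2 + 14*h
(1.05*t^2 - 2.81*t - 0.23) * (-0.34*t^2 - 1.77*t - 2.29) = -0.357*t^4 - 0.9031*t^3 + 2.6474*t^2 + 6.842*t + 0.5267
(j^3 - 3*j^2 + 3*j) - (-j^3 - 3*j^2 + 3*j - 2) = 2*j^3 + 2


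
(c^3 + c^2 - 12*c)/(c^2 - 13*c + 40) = c*(c^2 + c - 12)/(c^2 - 13*c + 40)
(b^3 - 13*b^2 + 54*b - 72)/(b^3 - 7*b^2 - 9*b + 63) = (b^2 - 10*b + 24)/(b^2 - 4*b - 21)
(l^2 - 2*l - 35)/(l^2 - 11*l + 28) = (l + 5)/(l - 4)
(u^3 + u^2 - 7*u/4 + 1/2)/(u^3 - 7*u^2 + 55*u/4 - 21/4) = (2*u^2 + 3*u - 2)/(2*u^2 - 13*u + 21)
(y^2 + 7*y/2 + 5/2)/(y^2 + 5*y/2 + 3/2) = (2*y + 5)/(2*y + 3)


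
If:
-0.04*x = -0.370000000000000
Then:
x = 9.25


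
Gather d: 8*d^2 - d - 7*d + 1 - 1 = 8*d^2 - 8*d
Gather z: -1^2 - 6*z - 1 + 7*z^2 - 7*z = 7*z^2 - 13*z - 2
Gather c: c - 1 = c - 1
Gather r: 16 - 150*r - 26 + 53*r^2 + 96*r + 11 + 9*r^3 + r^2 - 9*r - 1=9*r^3 + 54*r^2 - 63*r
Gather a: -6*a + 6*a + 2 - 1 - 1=0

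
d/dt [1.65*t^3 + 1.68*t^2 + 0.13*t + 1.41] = 4.95*t^2 + 3.36*t + 0.13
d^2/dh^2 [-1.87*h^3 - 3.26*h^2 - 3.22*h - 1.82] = -11.22*h - 6.52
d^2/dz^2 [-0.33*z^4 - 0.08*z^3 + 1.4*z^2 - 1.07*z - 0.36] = -3.96*z^2 - 0.48*z + 2.8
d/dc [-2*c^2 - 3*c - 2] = -4*c - 3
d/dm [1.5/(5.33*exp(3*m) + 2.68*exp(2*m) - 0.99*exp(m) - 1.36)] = (-23.985*exp(2*m) - 8.04*exp(m) + 1.485)*exp(m)/(5.33*exp(3*m) + 2.68*exp(2*m) - 0.99*exp(m) - 1.36)^2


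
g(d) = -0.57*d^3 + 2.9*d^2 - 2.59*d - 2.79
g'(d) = -1.71*d^2 + 5.8*d - 2.59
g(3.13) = 0.04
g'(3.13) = -1.19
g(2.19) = -0.54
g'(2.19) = 1.91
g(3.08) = 0.09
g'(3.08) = -0.95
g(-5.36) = 182.18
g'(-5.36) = -82.81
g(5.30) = -19.92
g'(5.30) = -19.88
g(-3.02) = 47.18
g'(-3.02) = -35.70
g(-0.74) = 0.95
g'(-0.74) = -7.82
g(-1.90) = 16.51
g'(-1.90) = -19.78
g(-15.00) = 2612.31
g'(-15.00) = -474.34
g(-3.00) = 46.47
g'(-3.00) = -35.38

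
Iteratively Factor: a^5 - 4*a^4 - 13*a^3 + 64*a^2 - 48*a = (a + 4)*(a^4 - 8*a^3 + 19*a^2 - 12*a) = (a - 1)*(a + 4)*(a^3 - 7*a^2 + 12*a) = (a - 4)*(a - 1)*(a + 4)*(a^2 - 3*a) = (a - 4)*(a - 3)*(a - 1)*(a + 4)*(a)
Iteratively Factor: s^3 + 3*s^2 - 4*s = (s + 4)*(s^2 - s) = s*(s + 4)*(s - 1)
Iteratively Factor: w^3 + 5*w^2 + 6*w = (w + 2)*(w^2 + 3*w) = (w + 2)*(w + 3)*(w)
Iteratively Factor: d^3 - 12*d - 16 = (d + 2)*(d^2 - 2*d - 8) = (d - 4)*(d + 2)*(d + 2)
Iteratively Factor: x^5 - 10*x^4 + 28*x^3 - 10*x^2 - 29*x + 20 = (x - 1)*(x^4 - 9*x^3 + 19*x^2 + 9*x - 20) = (x - 1)^2*(x^3 - 8*x^2 + 11*x + 20) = (x - 1)^2*(x + 1)*(x^2 - 9*x + 20) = (x - 4)*(x - 1)^2*(x + 1)*(x - 5)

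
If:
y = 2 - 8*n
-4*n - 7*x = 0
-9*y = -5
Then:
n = 13/72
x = -13/126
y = 5/9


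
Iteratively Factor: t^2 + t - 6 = (t + 3)*(t - 2)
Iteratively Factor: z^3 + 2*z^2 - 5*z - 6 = (z + 1)*(z^2 + z - 6) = (z - 2)*(z + 1)*(z + 3)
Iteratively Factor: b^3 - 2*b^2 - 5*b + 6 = (b - 1)*(b^2 - b - 6) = (b - 3)*(b - 1)*(b + 2)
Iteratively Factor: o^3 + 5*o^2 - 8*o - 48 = (o + 4)*(o^2 + o - 12) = (o + 4)^2*(o - 3)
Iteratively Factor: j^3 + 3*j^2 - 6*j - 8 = (j + 1)*(j^2 + 2*j - 8) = (j - 2)*(j + 1)*(j + 4)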